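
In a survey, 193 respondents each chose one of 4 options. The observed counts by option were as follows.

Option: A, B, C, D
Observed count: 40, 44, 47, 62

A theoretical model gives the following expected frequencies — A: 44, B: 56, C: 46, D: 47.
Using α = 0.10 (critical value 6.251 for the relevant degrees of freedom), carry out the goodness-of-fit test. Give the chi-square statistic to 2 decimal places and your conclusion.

7.74; reject

A: (40 − 44)²/44 = 16/44 = 0.364
B: (44 − 56)²/56 = 144/56 = 2.571
C: (47 − 46)²/46 = 1/46 = 0.022
D: (62 − 47)²/47 = 225/47 = 4.787
Sum = 7.74
df = 3. Since 7.74 > 6.251, we reject H₀.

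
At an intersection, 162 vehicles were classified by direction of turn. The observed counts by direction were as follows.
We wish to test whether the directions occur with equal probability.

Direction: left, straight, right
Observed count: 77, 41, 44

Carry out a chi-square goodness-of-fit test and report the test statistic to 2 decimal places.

14.78

Under H₀ each category has probability 1/3, so each expected count is 162/3 = 54.
χ² = (77−54)²/54 + (41−54)²/54 + (44−54)²/54
   = 9.796 + 3.130 + 1.852
Sum = 14.78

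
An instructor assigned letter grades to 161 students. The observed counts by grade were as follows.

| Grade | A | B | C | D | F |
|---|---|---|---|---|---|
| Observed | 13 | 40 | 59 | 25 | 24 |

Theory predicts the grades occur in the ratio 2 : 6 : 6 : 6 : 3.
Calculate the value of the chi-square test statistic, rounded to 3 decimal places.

Ratio total = 23. Expected counts: 161×2/23 = 14, 161×6/23 = 42, 161×6/23 = 42, 161×6/23 = 42, 161×3/23 = 21.
χ² = (13−14)²/14 + (40−42)²/42 + (59−42)²/42 + (25−42)²/42 + (24−21)²/21
   = 0.0714 + 0.0952 + 6.8810 + 6.8810 + 0.4286
Sum = 14.357

14.357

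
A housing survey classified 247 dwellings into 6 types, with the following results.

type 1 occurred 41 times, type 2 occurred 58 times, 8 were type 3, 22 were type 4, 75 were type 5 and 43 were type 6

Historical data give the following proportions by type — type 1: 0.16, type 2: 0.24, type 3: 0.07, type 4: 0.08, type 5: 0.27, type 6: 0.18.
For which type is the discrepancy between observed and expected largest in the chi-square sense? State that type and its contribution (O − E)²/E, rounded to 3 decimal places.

type 3, 4.992

Expected counts E_i = n·p_i: 247×0.16 = 39.52, 247×0.24 = 59.28, 247×0.07 = 17.29, 247×0.08 = 19.76, 247×0.27 = 66.69, 247×0.18 = 44.46.
cat         O        E   (O−E)²/E
type 1     41    39.52     0.0554
type 2     58    59.28     0.0276
type 3      8    17.29     4.9916
type 4     22    19.76     0.2539
type 5     75    66.69     1.0355
type 6     43    44.46     0.0479
The largest term is for type 3: 4.992.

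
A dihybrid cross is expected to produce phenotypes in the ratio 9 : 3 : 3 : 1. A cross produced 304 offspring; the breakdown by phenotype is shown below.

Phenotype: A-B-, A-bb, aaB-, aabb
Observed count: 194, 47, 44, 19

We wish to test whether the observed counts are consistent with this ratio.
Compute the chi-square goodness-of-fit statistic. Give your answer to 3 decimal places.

7.813

Ratio total = 16. Expected counts: 304×9/16 = 171, 304×3/16 = 57, 304×3/16 = 57, 304×1/16 = 19.
A-B-: (194 − 171)²/171 = 529/171 = 3.0936
A-bb: (47 − 57)²/57 = 100/57 = 1.7544
aaB-: (44 − 57)²/57 = 169/57 = 2.9649
aabb: (19 − 19)²/19 = 0/19 = 0.0000
Sum = 7.813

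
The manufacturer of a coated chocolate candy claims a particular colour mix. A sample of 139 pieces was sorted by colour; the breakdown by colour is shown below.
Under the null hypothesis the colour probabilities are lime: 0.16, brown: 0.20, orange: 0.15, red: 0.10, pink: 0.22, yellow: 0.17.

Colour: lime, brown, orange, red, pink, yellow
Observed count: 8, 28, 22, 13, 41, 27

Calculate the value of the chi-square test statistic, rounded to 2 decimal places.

Expected counts E_i = n·p_i: 139×0.16 = 22.24, 139×0.20 = 27.8, 139×0.15 = 20.85, 139×0.10 = 13.9, 139×0.22 = 30.58, 139×0.17 = 23.63.
χ² = (8−22.24)²/22.24 + (28−27.8)²/27.8 + (22−20.85)²/20.85 + (13−13.9)²/13.9 + (41−30.58)²/30.58 + (27−23.63)²/23.63
   = 9.118 + 0.001 + 0.063 + 0.058 + 3.551 + 0.481
Sum = 13.27

13.27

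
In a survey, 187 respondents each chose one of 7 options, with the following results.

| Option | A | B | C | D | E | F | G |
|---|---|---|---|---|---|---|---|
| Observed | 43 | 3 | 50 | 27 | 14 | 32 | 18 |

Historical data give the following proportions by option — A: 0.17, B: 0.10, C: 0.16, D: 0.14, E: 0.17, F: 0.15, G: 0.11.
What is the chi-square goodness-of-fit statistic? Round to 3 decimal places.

Expected counts E_i = n·p_i: 187×0.17 = 31.79, 187×0.10 = 18.7, 187×0.16 = 29.92, 187×0.14 = 26.18, 187×0.17 = 31.79, 187×0.15 = 28.05, 187×0.11 = 20.57.
cat         O        E   (O−E)²/E
A          43    31.79     3.9529
B           3     18.7    13.1813
C          50    29.92    13.4761
D          27    26.18     0.0257
E          14    31.79     9.9555
F          32    28.05     0.5562
G          18    20.57     0.3211
Sum = 41.469

41.469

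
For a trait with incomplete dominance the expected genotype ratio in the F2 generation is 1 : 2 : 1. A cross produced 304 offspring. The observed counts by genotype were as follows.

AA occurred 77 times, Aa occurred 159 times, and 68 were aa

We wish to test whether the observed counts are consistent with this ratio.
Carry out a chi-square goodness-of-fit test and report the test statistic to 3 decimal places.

1.178

Ratio total = 4. Expected counts: 304×1/4 = 76, 304×2/4 = 152, 304×1/4 = 76.
cat         O        E   (O−E)²/E
AA         77       76     0.0132
Aa        159      152     0.3224
aa         68       76     0.8421
Sum = 1.178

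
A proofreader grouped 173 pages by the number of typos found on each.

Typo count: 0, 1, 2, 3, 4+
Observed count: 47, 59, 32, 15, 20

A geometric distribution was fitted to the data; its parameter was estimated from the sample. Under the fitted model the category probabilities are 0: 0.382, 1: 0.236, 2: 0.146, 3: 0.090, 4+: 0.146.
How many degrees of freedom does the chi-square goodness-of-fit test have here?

3

There are k = 5 categories and 1 parameter estimated from the data, so df = 5 − 1 − 1 = 3.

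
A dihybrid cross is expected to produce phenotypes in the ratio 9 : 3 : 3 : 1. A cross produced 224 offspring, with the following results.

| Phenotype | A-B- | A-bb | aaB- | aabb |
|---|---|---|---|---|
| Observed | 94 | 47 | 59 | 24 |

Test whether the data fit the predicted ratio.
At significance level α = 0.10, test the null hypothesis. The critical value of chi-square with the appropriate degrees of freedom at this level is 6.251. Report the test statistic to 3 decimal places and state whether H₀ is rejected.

22.746; reject

Ratio total = 16. Expected counts: 224×9/16 = 126, 224×3/16 = 42, 224×3/16 = 42, 224×1/16 = 14.
A-B-: (94 − 126)²/126 = 1024/126 = 8.1270
A-bb: (47 − 42)²/42 = 25/42 = 0.5952
aaB-: (59 − 42)²/42 = 289/42 = 6.8810
aabb: (24 − 14)²/14 = 100/14 = 7.1429
Sum = 22.746
df = 3. Since 22.746 > 6.251, we reject H₀.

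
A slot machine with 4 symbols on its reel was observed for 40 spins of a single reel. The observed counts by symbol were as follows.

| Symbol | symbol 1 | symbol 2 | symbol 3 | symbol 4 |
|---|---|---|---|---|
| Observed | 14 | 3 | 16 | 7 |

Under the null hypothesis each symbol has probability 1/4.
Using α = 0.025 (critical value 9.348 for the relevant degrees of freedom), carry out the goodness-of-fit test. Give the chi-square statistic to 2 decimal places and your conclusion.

11.00; reject

Expected count for each of the 4 categories: 40/4 = 10.
cat           O        E   (O−E)²/E
symbol 1     14       10      1.600
symbol 2      3       10      4.900
symbol 3     16       10      3.600
symbol 4      7       10      0.900
Sum = 11.00
df = 3. Since 11.00 > 9.348, we reject H₀.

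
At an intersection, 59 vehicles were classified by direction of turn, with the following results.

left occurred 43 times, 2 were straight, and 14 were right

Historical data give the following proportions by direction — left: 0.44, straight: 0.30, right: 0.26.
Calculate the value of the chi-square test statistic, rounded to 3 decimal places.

25.228

Expected counts E_i = n·p_i: 59×0.44 = 25.96, 59×0.30 = 17.7, 59×0.26 = 15.34.
left: (43 − 25.96)²/25.96 = 290.3616/25.96 = 11.1850
straight: (2 − 17.7)²/17.7 = 246.49/17.7 = 13.9260
right: (14 − 15.34)²/15.34 = 1.7956/15.34 = 0.1171
Sum = 25.228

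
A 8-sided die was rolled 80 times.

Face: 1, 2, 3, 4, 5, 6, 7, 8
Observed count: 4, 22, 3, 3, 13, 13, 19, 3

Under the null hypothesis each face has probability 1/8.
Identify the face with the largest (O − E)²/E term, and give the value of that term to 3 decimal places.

Under H₀ each category has probability 1/8, so each expected count is 80/8 = 10.
χ² = (4−10)²/10 + (22−10)²/10 + (3−10)²/10 + (3−10)²/10 + (13−10)²/10 + (13−10)²/10 + (19−10)²/10 + (3−10)²/10
   = 3.6000 + 14.4000 + 4.9000 + 4.9000 + 0.9000 + 0.9000 + 8.1000 + 4.9000
The largest term is for 2: 14.400.

2, 14.400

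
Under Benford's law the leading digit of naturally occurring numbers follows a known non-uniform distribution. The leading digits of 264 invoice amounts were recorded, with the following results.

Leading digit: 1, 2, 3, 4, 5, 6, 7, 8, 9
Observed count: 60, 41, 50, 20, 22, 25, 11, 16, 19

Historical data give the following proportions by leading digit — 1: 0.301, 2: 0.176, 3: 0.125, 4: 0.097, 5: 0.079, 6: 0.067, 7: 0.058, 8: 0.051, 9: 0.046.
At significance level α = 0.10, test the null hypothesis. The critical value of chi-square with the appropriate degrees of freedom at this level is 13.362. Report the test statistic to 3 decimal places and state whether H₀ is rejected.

Expected counts E_i = n·p_i: 264×0.301 = 79.464, 264×0.176 = 46.464, 264×0.125 = 33, 264×0.097 = 25.608, 264×0.079 = 20.856, 264×0.067 = 17.688, 264×0.058 = 15.312, 264×0.051 = 13.464, 264×0.046 = 12.144.
1: (60 − 79.464)²/79.464 = 378.847296/79.464 = 4.7675
2: (41 − 46.464)²/46.464 = 29.855296/46.464 = 0.6425
3: (50 − 33)²/33 = 289/33 = 8.7576
4: (20 − 25.608)²/25.608 = 31.449664/25.608 = 1.2281
5: (22 − 20.856)²/20.856 = 1.308736/20.856 = 0.0628
6: (25 − 17.688)²/17.688 = 53.465344/17.688 = 3.0227
7: (11 − 15.312)²/15.312 = 18.593344/15.312 = 1.2143
8: (16 − 13.464)²/13.464 = 6.431296/13.464 = 0.4777
9: (19 − 12.144)²/12.144 = 47.004736/12.144 = 3.8706
Sum = 24.044
df = 8. Since 24.044 > 13.362, we reject H₀.

24.044; reject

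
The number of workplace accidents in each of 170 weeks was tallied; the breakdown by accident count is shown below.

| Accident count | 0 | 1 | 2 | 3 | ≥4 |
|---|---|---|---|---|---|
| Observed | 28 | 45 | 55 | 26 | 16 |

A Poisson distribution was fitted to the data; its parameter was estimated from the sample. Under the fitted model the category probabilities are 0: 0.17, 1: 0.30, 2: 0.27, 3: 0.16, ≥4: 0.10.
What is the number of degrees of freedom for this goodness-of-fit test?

There are k = 5 categories and 1 parameter estimated from the data, so df = 5 − 1 − 1 = 3.

3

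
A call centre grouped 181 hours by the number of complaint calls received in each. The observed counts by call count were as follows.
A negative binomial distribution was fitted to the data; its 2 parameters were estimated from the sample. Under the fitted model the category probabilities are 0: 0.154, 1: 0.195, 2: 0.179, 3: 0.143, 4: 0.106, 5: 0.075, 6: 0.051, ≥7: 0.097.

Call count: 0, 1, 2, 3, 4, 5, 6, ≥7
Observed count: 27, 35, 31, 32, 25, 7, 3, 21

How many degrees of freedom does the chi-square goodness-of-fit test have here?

5

There are k = 8 categories and 2 parameters estimated from the data, so df = 8 − 1 − 2 = 5.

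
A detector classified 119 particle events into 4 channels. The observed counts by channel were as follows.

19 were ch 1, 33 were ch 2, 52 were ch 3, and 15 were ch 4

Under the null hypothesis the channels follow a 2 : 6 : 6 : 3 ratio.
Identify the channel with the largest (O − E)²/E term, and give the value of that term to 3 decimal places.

Ratio total = 17. Expected counts: 119×2/17 = 14, 119×6/17 = 42, 119×6/17 = 42, 119×3/17 = 21.
χ² = (19−14)²/14 + (33−42)²/42 + (52−42)²/42 + (15−21)²/21
   = 1.7857 + 1.9286 + 2.3810 + 1.7143
The largest term is for ch 3: 2.381.

ch 3, 2.381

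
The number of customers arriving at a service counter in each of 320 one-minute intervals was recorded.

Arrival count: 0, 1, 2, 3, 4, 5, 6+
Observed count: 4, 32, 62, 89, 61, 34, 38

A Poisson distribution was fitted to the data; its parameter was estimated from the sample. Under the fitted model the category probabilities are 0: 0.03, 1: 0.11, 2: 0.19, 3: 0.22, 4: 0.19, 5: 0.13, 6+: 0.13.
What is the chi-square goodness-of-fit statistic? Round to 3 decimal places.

Expected counts E_i = n·p_i: 320×0.03 = 9.6, 320×0.11 = 35.2, 320×0.19 = 60.8, 320×0.22 = 70.4, 320×0.19 = 60.8, 320×0.13 = 41.6, 320×0.13 = 41.6.
χ² = (4−9.6)²/9.6 + (32−35.2)²/35.2 + (62−60.8)²/60.8 + (89−70.4)²/70.4 + (61−60.8)²/60.8 + (34−41.6)²/41.6 + (38−41.6)²/41.6
   = 3.2667 + 0.2909 + 0.0237 + 4.9142 + 0.0007 + 1.3885 + 0.3115
Sum = 10.196

10.196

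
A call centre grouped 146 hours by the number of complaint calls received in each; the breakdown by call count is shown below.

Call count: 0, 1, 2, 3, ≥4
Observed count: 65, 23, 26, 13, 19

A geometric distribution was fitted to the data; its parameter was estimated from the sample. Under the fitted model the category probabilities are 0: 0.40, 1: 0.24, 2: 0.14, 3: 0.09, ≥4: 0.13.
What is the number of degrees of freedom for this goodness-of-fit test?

3

There are k = 5 categories and 1 parameter estimated from the data, so df = 5 − 1 − 1 = 3.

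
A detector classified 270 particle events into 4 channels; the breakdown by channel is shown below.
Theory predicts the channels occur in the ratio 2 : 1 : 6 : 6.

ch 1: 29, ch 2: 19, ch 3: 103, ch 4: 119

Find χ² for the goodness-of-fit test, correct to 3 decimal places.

Ratio total = 15. Expected counts: 270×2/15 = 36, 270×1/15 = 18, 270×6/15 = 108, 270×6/15 = 108.
cat         O        E   (O−E)²/E
ch 1       29       36     1.3611
ch 2       19       18     0.0556
ch 3      103      108     0.2315
ch 4      119      108     1.1204
Sum = 2.769

2.769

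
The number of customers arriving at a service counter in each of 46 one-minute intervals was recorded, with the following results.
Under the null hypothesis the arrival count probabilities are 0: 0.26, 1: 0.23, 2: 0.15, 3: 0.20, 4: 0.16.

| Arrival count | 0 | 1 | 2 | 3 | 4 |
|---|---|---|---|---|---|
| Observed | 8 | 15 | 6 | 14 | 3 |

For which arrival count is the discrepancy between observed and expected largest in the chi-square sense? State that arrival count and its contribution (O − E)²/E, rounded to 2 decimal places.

Expected counts E_i = n·p_i: 46×0.26 = 11.96, 46×0.23 = 10.58, 46×0.15 = 6.9, 46×0.20 = 9.2, 46×0.16 = 7.36.
0: (8 − 11.96)²/11.96 = 15.6816/11.96 = 1.311
1: (15 − 10.58)²/10.58 = 19.5364/10.58 = 1.847
2: (6 − 6.9)²/6.9 = 0.81/6.9 = 0.117
3: (14 − 9.2)²/9.2 = 23.04/9.2 = 2.504
4: (3 − 7.36)²/7.36 = 19.0096/7.36 = 2.583
The largest term is for 4: 2.58.

4, 2.58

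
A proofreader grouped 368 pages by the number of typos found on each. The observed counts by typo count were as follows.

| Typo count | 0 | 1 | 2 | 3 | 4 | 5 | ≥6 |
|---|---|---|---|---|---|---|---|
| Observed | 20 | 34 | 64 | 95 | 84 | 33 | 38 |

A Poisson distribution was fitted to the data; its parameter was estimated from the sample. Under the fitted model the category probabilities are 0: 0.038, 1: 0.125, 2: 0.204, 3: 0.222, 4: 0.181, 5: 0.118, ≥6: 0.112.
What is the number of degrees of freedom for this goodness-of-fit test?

5

There are k = 7 categories and 1 parameter estimated from the data, so df = 7 − 1 − 1 = 5.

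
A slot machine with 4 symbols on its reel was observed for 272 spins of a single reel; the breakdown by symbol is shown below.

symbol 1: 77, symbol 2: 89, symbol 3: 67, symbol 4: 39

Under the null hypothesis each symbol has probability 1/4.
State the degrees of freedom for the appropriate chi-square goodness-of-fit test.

3

There are k = 4 categories and no parameters were estimated from the data, so df = 4 − 1 = 3.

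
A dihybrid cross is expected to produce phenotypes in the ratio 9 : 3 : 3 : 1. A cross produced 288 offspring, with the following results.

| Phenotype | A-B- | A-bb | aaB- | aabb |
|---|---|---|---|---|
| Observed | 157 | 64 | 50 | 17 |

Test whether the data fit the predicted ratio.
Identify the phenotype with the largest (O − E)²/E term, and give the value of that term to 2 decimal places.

A-bb, 1.85

Ratio total = 16. Expected counts: 288×9/16 = 162, 288×3/16 = 54, 288×3/16 = 54, 288×1/16 = 18.
χ² = (157−162)²/162 + (64−54)²/54 + (50−54)²/54 + (17−18)²/18
   = 0.154 + 1.852 + 0.296 + 0.056
The largest term is for A-bb: 1.85.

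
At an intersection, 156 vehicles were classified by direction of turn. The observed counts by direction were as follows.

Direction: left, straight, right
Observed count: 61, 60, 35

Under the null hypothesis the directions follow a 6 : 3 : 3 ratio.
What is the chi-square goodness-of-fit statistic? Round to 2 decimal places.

Ratio total = 12. Expected counts: 156×6/12 = 78, 156×3/12 = 39, 156×3/12 = 39.
χ² = (61−78)²/78 + (60−39)²/39 + (35−39)²/39
   = 3.705 + 11.308 + 0.410
Sum = 15.42

15.42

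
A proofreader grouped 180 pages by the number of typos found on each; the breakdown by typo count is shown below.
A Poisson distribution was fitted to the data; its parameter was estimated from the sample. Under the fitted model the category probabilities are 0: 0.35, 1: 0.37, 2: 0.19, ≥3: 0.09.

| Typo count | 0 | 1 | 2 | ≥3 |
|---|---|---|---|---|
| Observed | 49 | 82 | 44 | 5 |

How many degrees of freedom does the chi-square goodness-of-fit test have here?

There are k = 4 categories and 1 parameter estimated from the data, so df = 4 − 1 − 1 = 2.

2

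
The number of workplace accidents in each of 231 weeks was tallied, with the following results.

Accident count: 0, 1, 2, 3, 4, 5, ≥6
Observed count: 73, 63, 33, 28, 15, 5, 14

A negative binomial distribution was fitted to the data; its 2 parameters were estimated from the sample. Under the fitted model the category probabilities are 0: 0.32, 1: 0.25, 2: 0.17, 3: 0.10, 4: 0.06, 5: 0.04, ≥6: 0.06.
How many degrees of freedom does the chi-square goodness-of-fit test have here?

There are k = 7 categories and 2 parameters estimated from the data, so df = 7 − 1 − 2 = 4.

4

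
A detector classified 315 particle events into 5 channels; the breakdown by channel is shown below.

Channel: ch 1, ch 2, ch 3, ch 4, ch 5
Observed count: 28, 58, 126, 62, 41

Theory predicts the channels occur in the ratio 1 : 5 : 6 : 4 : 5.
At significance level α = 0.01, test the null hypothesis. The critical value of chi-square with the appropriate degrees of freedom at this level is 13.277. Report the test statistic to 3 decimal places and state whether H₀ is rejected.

Ratio total = 21. Expected counts: 315×1/21 = 15, 315×5/21 = 75, 315×6/21 = 90, 315×4/21 = 60, 315×5/21 = 75.
cat         O        E   (O−E)²/E
ch 1       28       15    11.2667
ch 2       58       75     3.8533
ch 3      126       90    14.4000
ch 4       62       60     0.0667
ch 5       41       75    15.4133
Sum = 45.000
df = 4. Since 45.000 > 13.277, we reject H₀.

45.000; reject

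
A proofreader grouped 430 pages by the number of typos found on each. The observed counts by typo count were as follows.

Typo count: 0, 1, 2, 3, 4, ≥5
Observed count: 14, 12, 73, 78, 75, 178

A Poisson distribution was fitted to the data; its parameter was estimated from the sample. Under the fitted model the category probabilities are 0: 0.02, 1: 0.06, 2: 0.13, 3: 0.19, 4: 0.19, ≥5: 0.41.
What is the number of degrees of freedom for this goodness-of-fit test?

There are k = 6 categories and 1 parameter estimated from the data, so df = 6 − 1 − 1 = 4.

4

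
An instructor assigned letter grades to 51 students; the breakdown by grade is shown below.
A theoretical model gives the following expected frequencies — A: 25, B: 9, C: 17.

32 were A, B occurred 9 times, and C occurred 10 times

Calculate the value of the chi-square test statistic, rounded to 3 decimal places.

cat         O        E   (O−E)²/E
A          32       25     1.9600
B           9        9     0.0000
C          10       17     2.8824
Sum = 4.842

4.842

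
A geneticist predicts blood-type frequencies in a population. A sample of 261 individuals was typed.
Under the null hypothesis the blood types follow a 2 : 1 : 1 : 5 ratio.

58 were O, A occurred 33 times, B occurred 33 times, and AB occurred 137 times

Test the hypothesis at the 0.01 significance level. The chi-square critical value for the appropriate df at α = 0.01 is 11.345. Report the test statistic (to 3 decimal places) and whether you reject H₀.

1.545; do not reject

Ratio total = 9. Expected counts: 261×2/9 = 58, 261×1/9 = 29, 261×1/9 = 29, 261×5/9 = 145.
O: (58 − 58)²/58 = 0/58 = 0.0000
A: (33 − 29)²/29 = 16/29 = 0.5517
B: (33 − 29)²/29 = 16/29 = 0.5517
AB: (137 − 145)²/145 = 64/145 = 0.4414
Sum = 1.545
df = 3. Since 1.545 < 11.345, we do not reject H₀.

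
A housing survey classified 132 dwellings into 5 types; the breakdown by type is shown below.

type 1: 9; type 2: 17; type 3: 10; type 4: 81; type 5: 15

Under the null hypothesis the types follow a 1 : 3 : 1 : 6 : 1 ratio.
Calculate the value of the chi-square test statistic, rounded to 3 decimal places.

Ratio total = 12. Expected counts: 132×1/12 = 11, 132×3/12 = 33, 132×1/12 = 11, 132×6/12 = 66, 132×1/12 = 11.
cat         O        E   (O−E)²/E
type 1      9       11     0.3636
type 2     17       33     7.7576
type 3     10       11     0.0909
type 4     81       66     3.4091
type 5     15       11     1.4545
Sum = 13.076

13.076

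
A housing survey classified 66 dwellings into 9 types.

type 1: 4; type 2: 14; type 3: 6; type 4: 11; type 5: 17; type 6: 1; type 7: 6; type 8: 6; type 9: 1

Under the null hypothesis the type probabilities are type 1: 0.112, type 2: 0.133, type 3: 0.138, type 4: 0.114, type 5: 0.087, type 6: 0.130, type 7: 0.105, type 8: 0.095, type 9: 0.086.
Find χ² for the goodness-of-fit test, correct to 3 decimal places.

40.088

Expected counts E_i = n·p_i: 66×0.112 = 7.392, 66×0.133 = 8.778, 66×0.138 = 9.108, 66×0.114 = 7.524, 66×0.087 = 5.742, 66×0.130 = 8.58, 66×0.105 = 6.93, 66×0.095 = 6.27, 66×0.086 = 5.676.
χ² = (4−7.392)²/7.392 + (14−8.778)²/8.778 + (6−9.108)²/9.108 + (11−7.524)²/7.524 + (17−5.742)²/5.742 + (1−8.58)²/8.58 + (6−6.93)²/6.93 + (6−6.27)²/6.27 + (1−5.676)²/5.676
   = 1.5565 + 3.1065 + 1.0606 + 1.6059 + 22.0729 + 6.6966 + 0.1248 + 0.0116 + 3.8522
Sum = 40.088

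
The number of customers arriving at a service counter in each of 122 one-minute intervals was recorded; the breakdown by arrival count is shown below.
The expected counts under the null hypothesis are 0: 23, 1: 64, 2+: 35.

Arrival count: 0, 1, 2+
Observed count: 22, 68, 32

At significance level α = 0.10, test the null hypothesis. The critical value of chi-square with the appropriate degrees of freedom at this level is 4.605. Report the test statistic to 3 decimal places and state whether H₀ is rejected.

0: (22 − 23)²/23 = 1/23 = 0.0435
1: (68 − 64)²/64 = 16/64 = 0.2500
2+: (32 − 35)²/35 = 9/35 = 0.2571
Sum = 0.551
df = 2. Since 0.551 < 4.605, we do not reject H₀.

0.551; do not reject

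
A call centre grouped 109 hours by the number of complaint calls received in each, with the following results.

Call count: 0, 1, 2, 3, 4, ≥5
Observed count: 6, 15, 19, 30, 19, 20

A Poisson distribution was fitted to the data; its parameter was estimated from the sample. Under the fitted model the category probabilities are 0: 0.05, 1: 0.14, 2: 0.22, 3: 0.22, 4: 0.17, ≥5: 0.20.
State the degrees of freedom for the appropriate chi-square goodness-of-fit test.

4

There are k = 6 categories and 1 parameter estimated from the data, so df = 6 − 1 − 1 = 4.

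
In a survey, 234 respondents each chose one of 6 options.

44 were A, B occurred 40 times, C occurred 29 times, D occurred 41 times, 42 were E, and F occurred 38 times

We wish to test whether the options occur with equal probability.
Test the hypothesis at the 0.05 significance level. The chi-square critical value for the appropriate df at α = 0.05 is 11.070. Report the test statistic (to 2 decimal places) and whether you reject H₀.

3.59; do not reject

Expected count for each of the 6 categories: 234/6 = 39.
χ² = (44−39)²/39 + (40−39)²/39 + (29−39)²/39 + (41−39)²/39 + (42−39)²/39 + (38−39)²/39
   = 0.641 + 0.026 + 2.564 + 0.103 + 0.231 + 0.026
Sum = 3.59
df = 5. Since 3.59 < 11.070, we do not reject H₀.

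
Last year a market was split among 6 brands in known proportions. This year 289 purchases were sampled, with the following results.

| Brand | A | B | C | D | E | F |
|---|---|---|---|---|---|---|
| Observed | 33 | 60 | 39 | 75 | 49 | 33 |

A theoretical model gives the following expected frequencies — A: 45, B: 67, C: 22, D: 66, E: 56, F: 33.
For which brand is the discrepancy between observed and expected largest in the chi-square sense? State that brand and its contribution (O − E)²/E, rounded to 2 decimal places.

C, 13.14

A: (33 − 45)²/45 = 144/45 = 3.200
B: (60 − 67)²/67 = 49/67 = 0.731
C: (39 − 22)²/22 = 289/22 = 13.136
D: (75 − 66)²/66 = 81/66 = 1.227
E: (49 − 56)²/56 = 49/56 = 0.875
F: (33 − 33)²/33 = 0/33 = 0.000
The largest term is for C: 13.14.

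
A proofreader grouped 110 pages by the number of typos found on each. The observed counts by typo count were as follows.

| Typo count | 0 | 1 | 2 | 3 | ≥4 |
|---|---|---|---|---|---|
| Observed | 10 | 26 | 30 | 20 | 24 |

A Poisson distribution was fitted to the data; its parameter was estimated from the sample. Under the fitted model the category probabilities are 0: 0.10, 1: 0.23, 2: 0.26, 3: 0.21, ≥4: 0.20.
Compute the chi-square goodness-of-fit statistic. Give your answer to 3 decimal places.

0.777

Expected counts E_i = n·p_i: 110×0.10 = 11, 110×0.23 = 25.3, 110×0.26 = 28.6, 110×0.21 = 23.1, 110×0.20 = 22.
χ² = (10−11)²/11 + (26−25.3)²/25.3 + (30−28.6)²/28.6 + (20−23.1)²/23.1 + (24−22)²/22
   = 0.0909 + 0.0194 + 0.0685 + 0.4160 + 0.1818
Sum = 0.777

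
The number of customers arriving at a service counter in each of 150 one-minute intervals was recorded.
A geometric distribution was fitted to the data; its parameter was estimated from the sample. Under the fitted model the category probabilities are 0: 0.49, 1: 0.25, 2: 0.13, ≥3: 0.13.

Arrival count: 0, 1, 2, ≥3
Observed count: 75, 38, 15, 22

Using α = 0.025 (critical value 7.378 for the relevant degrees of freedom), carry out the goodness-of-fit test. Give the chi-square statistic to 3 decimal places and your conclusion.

Expected counts E_i = n·p_i: 150×0.49 = 73.5, 150×0.25 = 37.5, 150×0.13 = 19.5, 150×0.13 = 19.5.
χ² = (75−73.5)²/73.5 + (38−37.5)²/37.5 + (15−19.5)²/19.5 + (22−19.5)²/19.5
   = 0.0306 + 0.0067 + 1.0385 + 0.3205
Sum = 1.396
df = 2. Since 1.396 < 7.378, we do not reject H₀.

1.396; do not reject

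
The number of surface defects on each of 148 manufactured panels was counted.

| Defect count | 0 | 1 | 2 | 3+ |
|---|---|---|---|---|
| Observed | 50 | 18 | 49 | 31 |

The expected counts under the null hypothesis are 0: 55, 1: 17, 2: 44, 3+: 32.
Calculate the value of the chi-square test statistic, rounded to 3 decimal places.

1.113

χ² = (50−55)²/55 + (18−17)²/17 + (49−44)²/44 + (31−32)²/32
   = 0.4545 + 0.0588 + 0.5682 + 0.0313
Sum = 1.113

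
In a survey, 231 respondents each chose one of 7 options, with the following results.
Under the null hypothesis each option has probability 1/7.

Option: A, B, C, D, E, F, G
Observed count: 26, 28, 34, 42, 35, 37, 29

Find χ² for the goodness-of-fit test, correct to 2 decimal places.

5.82

Under H₀ each category has probability 1/7, so each expected count is 231/7 = 33.
χ² = (26−33)²/33 + (28−33)²/33 + (34−33)²/33 + (42−33)²/33 + (35−33)²/33 + (37−33)²/33 + (29−33)²/33
   = 1.485 + 0.758 + 0.030 + 2.455 + 0.121 + 0.485 + 0.485
Sum = 5.82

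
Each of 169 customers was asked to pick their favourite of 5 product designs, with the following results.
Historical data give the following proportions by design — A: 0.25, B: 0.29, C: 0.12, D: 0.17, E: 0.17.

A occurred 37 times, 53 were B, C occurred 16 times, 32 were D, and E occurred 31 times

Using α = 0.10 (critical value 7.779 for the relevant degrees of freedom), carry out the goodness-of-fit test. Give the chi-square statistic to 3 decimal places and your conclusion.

2.432; do not reject

Expected counts E_i = n·p_i: 169×0.25 = 42.25, 169×0.29 = 49.01, 169×0.12 = 20.28, 169×0.17 = 28.73, 169×0.17 = 28.73.
χ² = (37−42.25)²/42.25 + (53−49.01)²/49.01 + (16−20.28)²/20.28 + (32−28.73)²/28.73 + (31−28.73)²/28.73
   = 0.6524 + 0.3248 + 0.9033 + 0.3722 + 0.1794
Sum = 2.432
df = 4. Since 2.432 < 7.779, we do not reject H₀.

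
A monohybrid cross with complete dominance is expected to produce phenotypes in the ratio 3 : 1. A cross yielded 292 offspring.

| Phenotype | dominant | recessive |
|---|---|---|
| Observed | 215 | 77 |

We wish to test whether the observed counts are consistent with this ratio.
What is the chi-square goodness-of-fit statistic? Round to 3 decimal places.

0.292

Ratio total = 4. Expected counts: 292×3/4 = 219, 292×1/4 = 73.
dominant: (215 − 219)²/219 = 16/219 = 0.0731
recessive: (77 − 73)²/73 = 16/73 = 0.2192
Sum = 0.292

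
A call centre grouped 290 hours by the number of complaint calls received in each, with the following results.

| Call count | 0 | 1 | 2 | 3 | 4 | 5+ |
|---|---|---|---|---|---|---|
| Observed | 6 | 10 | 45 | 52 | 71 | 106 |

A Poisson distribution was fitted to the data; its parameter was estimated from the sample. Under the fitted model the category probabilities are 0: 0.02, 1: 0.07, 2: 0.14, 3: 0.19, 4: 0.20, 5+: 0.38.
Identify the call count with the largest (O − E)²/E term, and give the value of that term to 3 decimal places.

1, 5.226

Expected counts E_i = n·p_i: 290×0.02 = 5.8, 290×0.07 = 20.3, 290×0.14 = 40.6, 290×0.19 = 55.1, 290×0.20 = 58, 290×0.38 = 110.2.
χ² = (6−5.8)²/5.8 + (10−20.3)²/20.3 + (45−40.6)²/40.6 + (52−55.1)²/55.1 + (71−58)²/58 + (106−110.2)²/110.2
   = 0.0069 + 5.2261 + 0.4768 + 0.1744 + 2.9138 + 0.1601
The largest term is for 1: 5.226.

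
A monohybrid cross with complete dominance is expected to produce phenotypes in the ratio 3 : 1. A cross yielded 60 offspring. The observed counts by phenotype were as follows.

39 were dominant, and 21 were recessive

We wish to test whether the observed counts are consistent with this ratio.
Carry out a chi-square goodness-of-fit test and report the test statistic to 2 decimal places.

3.20

Ratio total = 4. Expected counts: 60×3/4 = 45, 60×1/4 = 15.
dominant: (39 − 45)²/45 = 36/45 = 0.800
recessive: (21 − 15)²/15 = 36/15 = 2.400
Sum = 3.20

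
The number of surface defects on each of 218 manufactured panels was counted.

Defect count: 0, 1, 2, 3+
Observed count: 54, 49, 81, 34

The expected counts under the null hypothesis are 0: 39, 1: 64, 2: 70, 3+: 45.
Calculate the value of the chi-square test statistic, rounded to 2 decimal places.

cat         O        E   (O−E)²/E
0          54       39      5.769
1          49       64      3.516
2          81       70      1.729
3+         34       45      2.689
Sum = 13.70

13.70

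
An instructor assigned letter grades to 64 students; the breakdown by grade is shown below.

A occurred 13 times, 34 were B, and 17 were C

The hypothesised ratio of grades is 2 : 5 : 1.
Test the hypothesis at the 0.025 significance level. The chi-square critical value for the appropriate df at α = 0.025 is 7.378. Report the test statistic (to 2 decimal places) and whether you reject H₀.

Ratio total = 8. Expected counts: 64×2/8 = 16, 64×5/8 = 40, 64×1/8 = 8.
χ² = (13−16)²/16 + (34−40)²/40 + (17−8)²/8
   = 0.563 + 0.900 + 10.125
Sum = 11.59
df = 2. Since 11.59 > 7.378, we reject H₀.

11.59; reject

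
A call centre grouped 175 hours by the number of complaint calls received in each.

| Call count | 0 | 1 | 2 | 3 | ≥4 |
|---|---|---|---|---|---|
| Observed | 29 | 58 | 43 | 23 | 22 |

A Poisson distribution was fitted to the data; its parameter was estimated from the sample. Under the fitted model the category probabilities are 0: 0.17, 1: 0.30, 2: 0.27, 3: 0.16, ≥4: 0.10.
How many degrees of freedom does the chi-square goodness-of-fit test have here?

There are k = 5 categories and 1 parameter estimated from the data, so df = 5 − 1 − 1 = 3.

3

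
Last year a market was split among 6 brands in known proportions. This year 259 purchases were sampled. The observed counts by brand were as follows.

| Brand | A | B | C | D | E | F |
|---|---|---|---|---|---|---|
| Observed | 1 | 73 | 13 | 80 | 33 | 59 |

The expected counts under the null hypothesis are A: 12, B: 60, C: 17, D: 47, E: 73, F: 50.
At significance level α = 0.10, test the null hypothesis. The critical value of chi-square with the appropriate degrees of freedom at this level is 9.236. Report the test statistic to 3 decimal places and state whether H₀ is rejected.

χ² = (1−12)²/12 + (73−60)²/60 + (13−17)²/17 + (80−47)²/47 + (33−73)²/73 + (59−50)²/50
   = 10.0833 + 2.8167 + 0.9412 + 23.1702 + 21.9178 + 1.6200
Sum = 60.549
df = 5. Since 60.549 > 9.236, we reject H₀.

60.549; reject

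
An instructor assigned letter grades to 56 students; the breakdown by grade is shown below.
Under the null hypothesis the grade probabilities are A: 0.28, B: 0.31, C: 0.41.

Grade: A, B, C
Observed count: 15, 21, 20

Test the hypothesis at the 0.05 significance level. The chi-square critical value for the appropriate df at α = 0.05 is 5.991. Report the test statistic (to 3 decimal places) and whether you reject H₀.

1.174; do not reject

Expected counts E_i = n·p_i: 56×0.28 = 15.68, 56×0.31 = 17.36, 56×0.41 = 22.96.
cat         O        E   (O−E)²/E
A          15    15.68     0.0295
B          21    17.36     0.7632
C          20    22.96     0.3816
Sum = 1.174
df = 2. Since 1.174 < 5.991, we do not reject H₀.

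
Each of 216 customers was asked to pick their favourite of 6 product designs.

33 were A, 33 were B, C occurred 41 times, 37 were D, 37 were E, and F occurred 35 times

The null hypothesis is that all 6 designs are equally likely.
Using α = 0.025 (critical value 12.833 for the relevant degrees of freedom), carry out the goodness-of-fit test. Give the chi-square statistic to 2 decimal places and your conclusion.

1.28; do not reject

Expected count for each of the 6 categories: 216/6 = 36.
A: (33 − 36)²/36 = 9/36 = 0.250
B: (33 − 36)²/36 = 9/36 = 0.250
C: (41 − 36)²/36 = 25/36 = 0.694
D: (37 − 36)²/36 = 1/36 = 0.028
E: (37 − 36)²/36 = 1/36 = 0.028
F: (35 − 36)²/36 = 1/36 = 0.028
Sum = 1.28
df = 5. Since 1.28 < 12.833, we do not reject H₀.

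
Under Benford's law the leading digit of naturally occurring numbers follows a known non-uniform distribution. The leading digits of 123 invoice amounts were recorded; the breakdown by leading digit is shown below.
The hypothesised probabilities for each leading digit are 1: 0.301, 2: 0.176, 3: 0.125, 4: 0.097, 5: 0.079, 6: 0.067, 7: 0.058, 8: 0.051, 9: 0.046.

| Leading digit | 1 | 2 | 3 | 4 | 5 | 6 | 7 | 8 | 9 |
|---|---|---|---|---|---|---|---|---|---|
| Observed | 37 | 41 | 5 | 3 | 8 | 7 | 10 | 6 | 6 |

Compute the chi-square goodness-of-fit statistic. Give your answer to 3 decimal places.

32.660

Expected counts E_i = n·p_i: 123×0.301 = 37.023, 123×0.176 = 21.648, 123×0.125 = 15.375, 123×0.097 = 11.931, 123×0.079 = 9.717, 123×0.067 = 8.241, 123×0.058 = 7.134, 123×0.051 = 6.273, 123×0.046 = 5.658.
1: (37 − 37.023)²/37.023 = 0.000529/37.023 = 0.0000
2: (41 − 21.648)²/21.648 = 374.499904/21.648 = 17.2995
3: (5 − 15.375)²/15.375 = 107.640625/15.375 = 7.0010
4: (3 − 11.931)²/11.931 = 79.762761/11.931 = 6.6853
5: (8 − 9.717)²/9.717 = 2.948089/9.717 = 0.3034
6: (7 − 8.241)²/8.241 = 1.540081/8.241 = 0.1869
7: (10 − 7.134)²/7.134 = 8.213956/7.134 = 1.1514
8: (6 − 6.273)²/6.273 = 0.074529/6.273 = 0.0119
9: (6 − 5.658)²/5.658 = 0.116964/5.658 = 0.0207
Sum = 32.660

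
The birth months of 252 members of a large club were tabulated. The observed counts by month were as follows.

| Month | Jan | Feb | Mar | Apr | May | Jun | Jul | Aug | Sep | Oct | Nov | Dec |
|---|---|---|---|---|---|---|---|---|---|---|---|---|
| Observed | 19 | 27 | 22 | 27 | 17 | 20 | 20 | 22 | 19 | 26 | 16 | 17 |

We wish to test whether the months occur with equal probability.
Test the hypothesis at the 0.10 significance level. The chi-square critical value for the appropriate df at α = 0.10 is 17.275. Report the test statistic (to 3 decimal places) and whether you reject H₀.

7.905; do not reject

Under H₀ each category has probability 1/12, so each expected count is 252/12 = 21.
χ² = (19−21)²/21 + (27−21)²/21 + (22−21)²/21 + (27−21)²/21 + (17−21)²/21 + (20−21)²/21 + (20−21)²/21 + (22−21)²/21 + (19−21)²/21 + (26−21)²/21 + (16−21)²/21 + (17−21)²/21
   = 0.1905 + 1.7143 + 0.0476 + 1.7143 + 0.7619 + 0.0476 + 0.0476 + 0.0476 + 0.1905 + 1.1905 + 1.1905 + 0.7619
Sum = 7.905
df = 11. Since 7.905 < 17.275, we do not reject H₀.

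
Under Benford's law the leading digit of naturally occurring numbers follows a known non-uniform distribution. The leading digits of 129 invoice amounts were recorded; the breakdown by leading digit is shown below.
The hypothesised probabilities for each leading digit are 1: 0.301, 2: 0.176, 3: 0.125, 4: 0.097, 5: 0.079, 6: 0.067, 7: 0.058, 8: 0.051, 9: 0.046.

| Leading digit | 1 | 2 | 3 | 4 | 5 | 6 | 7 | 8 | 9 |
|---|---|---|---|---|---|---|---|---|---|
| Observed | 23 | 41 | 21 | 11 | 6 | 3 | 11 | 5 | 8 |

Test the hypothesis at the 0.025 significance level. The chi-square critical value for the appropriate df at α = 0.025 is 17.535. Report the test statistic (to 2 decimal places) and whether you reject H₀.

31.01; reject

Expected counts E_i = n·p_i: 129×0.301 = 38.829, 129×0.176 = 22.704, 129×0.125 = 16.125, 129×0.097 = 12.513, 129×0.079 = 10.191, 129×0.067 = 8.643, 129×0.058 = 7.482, 129×0.051 = 6.579, 129×0.046 = 5.934.
χ² = (23−38.829)²/38.829 + (41−22.704)²/22.704 + (21−16.125)²/16.125 + (11−12.513)²/12.513 + (6−10.191)²/10.191 + (3−8.643)²/8.643 + (11−7.482)²/7.482 + (5−6.579)²/6.579 + (8−5.934)²/5.934
   = 6.453 + 14.744 + 1.474 + 0.183 + 1.724 + 3.684 + 1.654 + 0.379 + 0.719
Sum = 31.01
df = 8. Since 31.01 > 17.535, we reject H₀.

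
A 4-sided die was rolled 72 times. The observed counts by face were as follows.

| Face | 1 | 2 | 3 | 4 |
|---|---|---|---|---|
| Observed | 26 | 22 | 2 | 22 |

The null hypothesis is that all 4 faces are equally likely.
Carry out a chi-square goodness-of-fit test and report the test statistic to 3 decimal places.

Under H₀ each category has probability 1/4, so each expected count is 72/4 = 18.
1: (26 − 18)²/18 = 64/18 = 3.5556
2: (22 − 18)²/18 = 16/18 = 0.8889
3: (2 − 18)²/18 = 256/18 = 14.2222
4: (22 − 18)²/18 = 16/18 = 0.8889
Sum = 19.556

19.556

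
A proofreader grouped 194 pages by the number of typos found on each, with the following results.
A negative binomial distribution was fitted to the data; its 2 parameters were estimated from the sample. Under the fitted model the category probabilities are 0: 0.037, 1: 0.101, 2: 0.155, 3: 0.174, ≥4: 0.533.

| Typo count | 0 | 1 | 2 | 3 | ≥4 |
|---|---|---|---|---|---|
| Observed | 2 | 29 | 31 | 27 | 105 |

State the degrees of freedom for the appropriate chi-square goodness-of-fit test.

2

There are k = 5 categories and 2 parameters estimated from the data, so df = 5 − 1 − 2 = 2.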